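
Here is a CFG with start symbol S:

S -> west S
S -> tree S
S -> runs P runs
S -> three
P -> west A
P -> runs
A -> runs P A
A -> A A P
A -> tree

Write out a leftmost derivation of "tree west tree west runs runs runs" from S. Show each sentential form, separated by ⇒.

S ⇒ tree S ⇒ tree west S ⇒ tree west tree S ⇒ tree west tree west S ⇒ tree west tree west runs P runs ⇒ tree west tree west runs runs runs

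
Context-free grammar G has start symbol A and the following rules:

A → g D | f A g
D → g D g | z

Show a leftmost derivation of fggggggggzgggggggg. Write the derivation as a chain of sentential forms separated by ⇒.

A ⇒ fAg   [A → f A g]
fAg ⇒ fgDg   [A → g D]
fgDg ⇒ fggDgg   [D → g D g]
fggDgg ⇒ fgggDggg   [D → g D g]
fgggDggg ⇒ fggggDgggg   [D → g D g]
fggggDgggg ⇒ fgggggDggggg   [D → g D g]
fgggggDggggg ⇒ fggggggDgggggg   [D → g D g]
fggggggDgggggg ⇒ fgggggggDggggggg   [D → g D g]
fgggggggDggggggg ⇒ fggggggggDgggggggg   [D → g D g]
fggggggggDgggggggg ⇒ fggggggggzgggggggg   [D → z]

A⇒fAg⇒fgDg⇒fggDgg⇒fgggDggg⇒fggggDgggg⇒fgggggDggggg⇒fggggggDgggggg⇒fgggggggDggggggg⇒fggggggggDgggggggg⇒fggggggggzgggggggg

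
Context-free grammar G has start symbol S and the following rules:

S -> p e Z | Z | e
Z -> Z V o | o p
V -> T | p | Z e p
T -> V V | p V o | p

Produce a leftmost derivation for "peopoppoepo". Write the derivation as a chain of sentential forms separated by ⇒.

S ⇒ peZ ⇒ peZVo ⇒ peopVo ⇒ peopZepo ⇒ peopZVoepo ⇒ peopopVoepo ⇒ peopopToepo ⇒ peopoppoepo

S ⇒ peZ   [S -> p e Z]
peZ ⇒ peZVo   [Z -> Z V o]
peZVo ⇒ peopVo   [Z -> o p]
peopVo ⇒ peopZepo   [V -> Z e p]
peopZepo ⇒ peopZVoepo   [Z -> Z V o]
peopZVoepo ⇒ peopopVoepo   [Z -> o p]
peopopVoepo ⇒ peopopToepo   [V -> T]
peopopToepo ⇒ peopoppoepo   [T -> p]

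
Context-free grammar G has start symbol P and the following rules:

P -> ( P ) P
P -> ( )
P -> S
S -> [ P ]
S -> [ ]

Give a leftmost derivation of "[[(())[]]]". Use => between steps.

P => S   [P -> S]
S => [P]   [S -> [ P ]]
[P] => [S]   [P -> S]
[S] => [[P]]   [S -> [ P ]]
[[P]] => [[(P)P]]   [P -> ( P ) P]
[[(P)P]] => [[(())P]]   [P -> ( )]
[[(())P]] => [[(())S]]   [P -> S]
[[(())S]] => [[(())[]]]   [S -> [ ]]

P => S => [P] => [S] => [[P]] => [[(P)P]] => [[(())P]] => [[(())S]] => [[(())[]]]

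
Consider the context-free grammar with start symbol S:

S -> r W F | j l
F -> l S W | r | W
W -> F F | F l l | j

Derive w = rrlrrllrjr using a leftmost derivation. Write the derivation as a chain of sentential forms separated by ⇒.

S ⇒ rWF   [S -> r W F]
rWF ⇒ rFFF   [W -> F F]
rFFF ⇒ rrFF   [F -> r]
rrFF ⇒ rrlSWF   [F -> l S W]
rrlSWF ⇒ rrlrWFWF   [S -> r W F]
rrlrWFWF ⇒ rrlrFllFWF   [W -> F l l]
rrlrFllFWF ⇒ rrlrrllFWF   [F -> r]
rrlrrllFWF ⇒ rrlrrllrWF   [F -> r]
rrlrrllrWF ⇒ rrlrrllrjF   [W -> j]
rrlrrllrjF ⇒ rrlrrllrjr   [F -> r]

S ⇒ rWF ⇒ rFFF ⇒ rrFF ⇒ rrlSWF ⇒ rrlrWFWF ⇒ rrlrFllFWF ⇒ rrlrrllFWF ⇒ rrlrrllrWF ⇒ rrlrrllrjF ⇒ rrlrrllrjr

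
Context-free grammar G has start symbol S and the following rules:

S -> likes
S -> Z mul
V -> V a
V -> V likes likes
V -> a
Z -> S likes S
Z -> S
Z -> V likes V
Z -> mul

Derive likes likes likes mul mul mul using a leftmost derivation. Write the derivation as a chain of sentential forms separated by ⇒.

S ⇒ Z mul   [S -> Z mul]
Z mul ⇒ S mul   [Z -> S]
S mul ⇒ Z mul mul   [S -> Z mul]
Z mul mul ⇒ S mul mul   [Z -> S]
S mul mul ⇒ Z mul mul mul   [S -> Z mul]
Z mul mul mul ⇒ S likes S mul mul mul   [Z -> S likes S]
S likes S mul mul mul ⇒ likes likes S mul mul mul   [S -> likes]
likes likes S mul mul mul ⇒ likes likes likes mul mul mul   [S -> likes]

S ⇒ Z mul ⇒ S mul ⇒ Z mul mul ⇒ S mul mul ⇒ Z mul mul mul ⇒ S likes S mul mul mul ⇒ likes likes S mul mul mul ⇒ likes likes likes mul mul mul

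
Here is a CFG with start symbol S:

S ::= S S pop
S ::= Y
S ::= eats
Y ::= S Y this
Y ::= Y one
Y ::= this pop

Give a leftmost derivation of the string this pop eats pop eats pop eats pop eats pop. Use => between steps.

S => S S pop   [S ::= S S pop]
S S pop => S S pop S pop   [S ::= S S pop]
S S pop S pop => S S pop S pop S pop   [S ::= S S pop]
S S pop S pop S pop => S S pop S pop S pop S pop   [S ::= S S pop]
S S pop S pop S pop S pop => Y S pop S pop S pop S pop   [S ::= Y]
Y S pop S pop S pop S pop => this pop S pop S pop S pop S pop   [Y ::= this pop]
this pop S pop S pop S pop S pop => this pop eats pop S pop S pop S pop   [S ::= eats]
this pop eats pop S pop S pop S pop => this pop eats pop eats pop S pop S pop   [S ::= eats]
this pop eats pop eats pop S pop S pop => this pop eats pop eats pop eats pop S pop   [S ::= eats]
this pop eats pop eats pop eats pop S pop => this pop eats pop eats pop eats pop eats pop   [S ::= eats]

S => S S pop => S S pop S pop => S S pop S pop S pop => S S pop S pop S pop S pop => Y S pop S pop S pop S pop => this pop S pop S pop S pop S pop => this pop eats pop S pop S pop S pop => this pop eats pop eats pop S pop S pop => this pop eats pop eats pop eats pop S pop => this pop eats pop eats pop eats pop eats pop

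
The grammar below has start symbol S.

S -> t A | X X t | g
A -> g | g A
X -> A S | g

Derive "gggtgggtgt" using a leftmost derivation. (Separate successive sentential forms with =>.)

S => XXt   [S -> X X t]
XXt => ASXt   [X -> A S]
ASXt => gASXt   [A -> g A]
gASXt => ggSXt   [A -> g]
ggSXt => ggXXtXt   [S -> X X t]
ggXXtXt => ggASXtXt   [X -> A S]
ggASXtXt => gggSXtXt   [A -> g]
gggSXtXt => gggtAXtXt   [S -> t A]
gggtAXtXt => gggtgAXtXt   [A -> g A]
gggtgAXtXt => gggtggXtXt   [A -> g]
gggtggXtXt => gggtgggtXt   [X -> g]
gggtgggtXt => gggtgggtgt   [X -> g]

S => XXt => ASXt => gASXt => ggSXt => ggXXtXt => ggASXtXt => gggSXtXt => gggtAXtXt => gggtgAXtXt => gggtggXtXt => gggtgggtXt => gggtgggtgt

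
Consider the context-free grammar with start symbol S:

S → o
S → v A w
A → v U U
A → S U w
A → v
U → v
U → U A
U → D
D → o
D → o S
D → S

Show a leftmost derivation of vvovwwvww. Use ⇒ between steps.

S ⇒ vAw ⇒ vSUww ⇒ vvAwUww ⇒ vvSUwwUww ⇒ vvoUwwUww ⇒ vvovwwUww ⇒ vvovwwvww

S ⇒ vAw   [S → v A w]
vAw ⇒ vSUww   [A → S U w]
vSUww ⇒ vvAwUww   [S → v A w]
vvAwUww ⇒ vvSUwwUww   [A → S U w]
vvSUwwUww ⇒ vvoUwwUww   [S → o]
vvoUwwUww ⇒ vvovwwUww   [U → v]
vvovwwUww ⇒ vvovwwvww   [U → v]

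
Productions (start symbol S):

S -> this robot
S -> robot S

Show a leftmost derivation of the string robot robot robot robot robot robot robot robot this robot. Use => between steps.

S => robot S => robot robot S => robot robot robot S => robot robot robot robot S => robot robot robot robot robot S => robot robot robot robot robot robot S => robot robot robot robot robot robot robot S => robot robot robot robot robot robot robot robot S => robot robot robot robot robot robot robot robot this robot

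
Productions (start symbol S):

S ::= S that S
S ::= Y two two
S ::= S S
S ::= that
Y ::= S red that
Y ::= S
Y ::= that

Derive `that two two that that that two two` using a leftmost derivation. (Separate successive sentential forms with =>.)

S => S S => S S S => S S S S => Y two two S S S => that two two S S S => that two two that S S => that two two that that S => that two two that that Y two two => that two two that that that two two

S => S S   [S ::= S S]
S S => S S S   [S ::= S S]
S S S => S S S S   [S ::= S S]
S S S S => Y two two S S S   [S ::= Y two two]
Y two two S S S => that two two S S S   [Y ::= that]
that two two S S S => that two two that S S   [S ::= that]
that two two that S S => that two two that that S   [S ::= that]
that two two that that S => that two two that that Y two two   [S ::= Y two two]
that two two that that Y two two => that two two that that that two two   [Y ::= that]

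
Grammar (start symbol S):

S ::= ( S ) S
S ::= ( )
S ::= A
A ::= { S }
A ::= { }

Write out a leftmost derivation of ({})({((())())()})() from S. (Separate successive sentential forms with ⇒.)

S ⇒ (S)S ⇒ (A)S ⇒ ({})S ⇒ ({})(S)S ⇒ ({})(A)S ⇒ ({})({S})S ⇒ ({})({(S)S})S ⇒ ({})({((S)S)S})S ⇒ ({})({((())S)S})S ⇒ ({})({((())())S})S ⇒ ({})({((())())()})S ⇒ ({})({((())())()})()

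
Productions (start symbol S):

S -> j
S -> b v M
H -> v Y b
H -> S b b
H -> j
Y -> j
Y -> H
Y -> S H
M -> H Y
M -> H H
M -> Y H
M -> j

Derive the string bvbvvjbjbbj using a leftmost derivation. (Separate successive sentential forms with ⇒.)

S ⇒ bvM   [S -> b v M]
bvM ⇒ bvHH   [M -> H H]
bvHH ⇒ bvSbbH   [H -> S b b]
bvSbbH ⇒ bvbvMbbH   [S -> b v M]
bvbvMbbH ⇒ bvbvHYbbH   [M -> H Y]
bvbvHYbbH ⇒ bvbvvYbYbbH   [H -> v Y b]
bvbvvYbYbbH ⇒ bvbvvjbYbbH   [Y -> j]
bvbvvjbYbbH ⇒ bvbvvjbjbbH   [Y -> j]
bvbvvjbjbbH ⇒ bvbvvjbjbbj   [H -> j]

S ⇒ bvM ⇒ bvHH ⇒ bvSbbH ⇒ bvbvMbbH ⇒ bvbvHYbbH ⇒ bvbvvYbYbbH ⇒ bvbvvjbYbbH ⇒ bvbvvjbjbbH ⇒ bvbvvjbjbbj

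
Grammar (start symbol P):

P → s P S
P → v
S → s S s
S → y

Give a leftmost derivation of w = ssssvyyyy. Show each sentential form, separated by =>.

P => sPS => ssPSS => sssPSSS => ssssPSSSS => ssssvSSSS => ssssvySSS => ssssvyySS => ssssvyyyS => ssssvyyyy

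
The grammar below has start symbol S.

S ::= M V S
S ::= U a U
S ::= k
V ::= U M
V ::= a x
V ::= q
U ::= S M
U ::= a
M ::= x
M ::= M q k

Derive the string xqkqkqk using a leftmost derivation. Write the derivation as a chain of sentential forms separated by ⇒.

S ⇒ MVS ⇒ MqkVS ⇒ MqkqkVS ⇒ xqkqkVS ⇒ xqkqkqS ⇒ xqkqkqk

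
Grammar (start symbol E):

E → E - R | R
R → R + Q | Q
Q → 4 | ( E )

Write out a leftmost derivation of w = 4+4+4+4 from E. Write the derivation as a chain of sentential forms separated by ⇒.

E ⇒ R   [E → R]
R ⇒ R+Q   [R → R + Q]
R+Q ⇒ R+Q+Q   [R → R + Q]
R+Q+Q ⇒ R+Q+Q+Q   [R → R + Q]
R+Q+Q+Q ⇒ Q+Q+Q+Q   [R → Q]
Q+Q+Q+Q ⇒ 4+Q+Q+Q   [Q → 4]
4+Q+Q+Q ⇒ 4+4+Q+Q   [Q → 4]
4+4+Q+Q ⇒ 4+4+4+Q   [Q → 4]
4+4+4+Q ⇒ 4+4+4+4   [Q → 4]

E ⇒ R ⇒ R+Q ⇒ R+Q+Q ⇒ R+Q+Q+Q ⇒ Q+Q+Q+Q ⇒ 4+Q+Q+Q ⇒ 4+4+Q+Q ⇒ 4+4+4+Q ⇒ 4+4+4+4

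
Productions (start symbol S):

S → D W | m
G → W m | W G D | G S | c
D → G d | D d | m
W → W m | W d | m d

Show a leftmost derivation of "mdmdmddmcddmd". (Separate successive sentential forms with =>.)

S => DW   [S → D W]
DW => GdW   [D → G d]
GdW => WGDdW   [G → W G D]
WGDdW => mdGDdW   [W → m d]
mdGDdW => mdWmDdW   [G → W m]
mdWmDdW => mdWdmDdW   [W → W d]
mdWdmDdW => mdWddmDdW   [W → W d]
mdWddmDdW => mdWmddmDdW   [W → W m]
mdWmddmDdW => mdmdmddmDdW   [W → m d]
mdmdmddmDdW => mdmdmddmGddW   [D → G d]
mdmdmddmGddW => mdmdmddmcddW   [G → c]
mdmdmddmcddW => mdmdmddmcddmd   [W → m d]

S => DW => GdW => WGDdW => mdGDdW => mdWmDdW => mdWdmDdW => mdWddmDdW => mdWmddmDdW => mdmdmddmDdW => mdmdmddmGddW => mdmdmddmcddW => mdmdmddmcddmd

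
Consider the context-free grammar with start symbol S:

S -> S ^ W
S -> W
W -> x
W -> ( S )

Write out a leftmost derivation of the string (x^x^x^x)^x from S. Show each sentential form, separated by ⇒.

S⇒S^W⇒W^W⇒(S)^W⇒(S^W)^W⇒(S^W^W)^W⇒(S^W^W^W)^W⇒(W^W^W^W)^W⇒(x^W^W^W)^W⇒(x^x^W^W)^W⇒(x^x^x^W)^W⇒(x^x^x^x)^W⇒(x^x^x^x)^x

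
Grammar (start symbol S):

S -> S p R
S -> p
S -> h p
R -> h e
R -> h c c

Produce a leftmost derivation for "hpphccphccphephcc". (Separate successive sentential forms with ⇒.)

S ⇒ SpR   [S -> S p R]
SpR ⇒ SpRpR   [S -> S p R]
SpRpR ⇒ SpRpRpR   [S -> S p R]
SpRpRpR ⇒ SpRpRpRpR   [S -> S p R]
SpRpRpRpR ⇒ hppRpRpRpR   [S -> h p]
hppRpRpRpR ⇒ hpphccpRpRpR   [R -> h c c]
hpphccpRpRpR ⇒ hpphccphccpRpR   [R -> h c c]
hpphccphccpRpR ⇒ hpphccphccphepR   [R -> h e]
hpphccphccphepR ⇒ hpphccphccphephcc   [R -> h c c]

S⇒SpR⇒SpRpR⇒SpRpRpR⇒SpRpRpRpR⇒hppRpRpRpR⇒hpphccpRpRpR⇒hpphccphccpRpR⇒hpphccphccphepR⇒hpphccphccphephcc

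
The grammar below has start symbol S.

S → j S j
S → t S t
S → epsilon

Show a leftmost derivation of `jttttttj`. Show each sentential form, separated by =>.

S => jSj   [S → j S j]
jSj => jtStj   [S → t S t]
jtStj => jttSttj   [S → t S t]
jttSttj => jtttStttj   [S → t S t]
jtttStttj => jttttttj   [S → epsilon]

S=>jSj=>jtStj=>jttSttj=>jtttStttj=>jttttttj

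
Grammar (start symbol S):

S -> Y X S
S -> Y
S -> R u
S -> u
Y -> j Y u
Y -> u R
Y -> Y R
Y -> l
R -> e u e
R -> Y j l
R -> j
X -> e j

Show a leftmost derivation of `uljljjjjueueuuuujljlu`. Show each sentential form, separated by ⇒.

S ⇒ Ru ⇒ Yjlu ⇒ YRjlu ⇒ uRRjlu ⇒ uYjlRjlu ⇒ uljlRjlu ⇒ uljlYjljlu ⇒ uljljYujljlu ⇒ uljljjYuujljlu ⇒ uljljjjYuuujljlu ⇒ uljljjjjYuuuujljlu ⇒ uljljjjjuRuuuujljlu ⇒ uljljjjjueueuuuujljlu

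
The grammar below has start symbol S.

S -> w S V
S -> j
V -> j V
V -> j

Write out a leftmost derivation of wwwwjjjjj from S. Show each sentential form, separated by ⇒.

S ⇒ wSV   [S -> w S V]
wSV ⇒ wwSVV   [S -> w S V]
wwSVV ⇒ wwwSVVV   [S -> w S V]
wwwSVVV ⇒ wwwwSVVVV   [S -> w S V]
wwwwSVVVV ⇒ wwwwjVVVV   [S -> j]
wwwwjVVVV ⇒ wwwwjjVVV   [V -> j]
wwwwjjVVV ⇒ wwwwjjjVV   [V -> j]
wwwwjjjVV ⇒ wwwwjjjjV   [V -> j]
wwwwjjjjV ⇒ wwwwjjjjj   [V -> j]

S ⇒ wSV ⇒ wwSVV ⇒ wwwSVVV ⇒ wwwwSVVVV ⇒ wwwwjVVVV ⇒ wwwwjjVVV ⇒ wwwwjjjVV ⇒ wwwwjjjjV ⇒ wwwwjjjjj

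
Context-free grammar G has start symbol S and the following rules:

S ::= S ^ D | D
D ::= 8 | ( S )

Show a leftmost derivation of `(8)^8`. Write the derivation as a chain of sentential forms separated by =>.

S => S^D => D^D => (S)^D => (D)^D => (8)^D => (8)^8

S => S^D   [S ::= S ^ D]
S^D => D^D   [S ::= D]
D^D => (S)^D   [D ::= ( S )]
(S)^D => (D)^D   [S ::= D]
(D)^D => (8)^D   [D ::= 8]
(8)^D => (8)^8   [D ::= 8]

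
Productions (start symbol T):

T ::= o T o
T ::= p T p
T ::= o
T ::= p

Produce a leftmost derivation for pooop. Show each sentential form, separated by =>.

T => pTp => poTop => pooop

T => pTp   [T ::= p T p]
pTp => poTop   [T ::= o T o]
poTop => pooop   [T ::= o]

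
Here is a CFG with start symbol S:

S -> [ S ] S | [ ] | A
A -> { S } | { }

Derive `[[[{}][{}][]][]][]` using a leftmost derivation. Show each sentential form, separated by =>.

S => [S]S   [S -> [ S ] S]
[S]S => [[S]S]S   [S -> [ S ] S]
[[S]S]S => [[[S]S]S]S   [S -> [ S ] S]
[[[S]S]S]S => [[[A]S]S]S   [S -> A]
[[[A]S]S]S => [[[{}]S]S]S   [A -> { }]
[[[{}]S]S]S => [[[{}][S]S]S]S   [S -> [ S ] S]
[[[{}][S]S]S]S => [[[{}][A]S]S]S   [S -> A]
[[[{}][A]S]S]S => [[[{}][{}]S]S]S   [A -> { }]
[[[{}][{}]S]S]S => [[[{}][{}][]]S]S   [S -> [ ]]
[[[{}][{}][]]S]S => [[[{}][{}][]][]]S   [S -> [ ]]
[[[{}][{}][]][]]S => [[[{}][{}][]][]][]   [S -> [ ]]

S=>[S]S=>[[S]S]S=>[[[S]S]S]S=>[[[A]S]S]S=>[[[{}]S]S]S=>[[[{}][S]S]S]S=>[[[{}][A]S]S]S=>[[[{}][{}]S]S]S=>[[[{}][{}][]]S]S=>[[[{}][{}][]][]]S=>[[[{}][{}][]][]][]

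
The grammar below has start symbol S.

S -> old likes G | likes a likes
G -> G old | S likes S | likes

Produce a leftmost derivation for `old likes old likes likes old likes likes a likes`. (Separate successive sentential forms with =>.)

S => old likes G => old likes S likes S => old likes old likes G likes S => old likes old likes G old likes S => old likes old likes likes old likes S => old likes old likes likes old likes likes a likes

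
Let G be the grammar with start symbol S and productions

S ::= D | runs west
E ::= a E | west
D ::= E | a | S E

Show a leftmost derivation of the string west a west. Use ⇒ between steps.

S ⇒ D ⇒ S E ⇒ D E ⇒ E E ⇒ west E ⇒ west a E ⇒ west a west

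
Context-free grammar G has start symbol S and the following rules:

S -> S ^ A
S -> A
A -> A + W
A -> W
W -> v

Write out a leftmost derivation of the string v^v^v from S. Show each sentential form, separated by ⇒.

S ⇒ S^A   [S -> S ^ A]
S^A ⇒ S^A^A   [S -> S ^ A]
S^A^A ⇒ A^A^A   [S -> A]
A^A^A ⇒ W^A^A   [A -> W]
W^A^A ⇒ v^A^A   [W -> v]
v^A^A ⇒ v^W^A   [A -> W]
v^W^A ⇒ v^v^A   [W -> v]
v^v^A ⇒ v^v^W   [A -> W]
v^v^W ⇒ v^v^v   [W -> v]

S ⇒ S^A ⇒ S^A^A ⇒ A^A^A ⇒ W^A^A ⇒ v^A^A ⇒ v^W^A ⇒ v^v^A ⇒ v^v^W ⇒ v^v^v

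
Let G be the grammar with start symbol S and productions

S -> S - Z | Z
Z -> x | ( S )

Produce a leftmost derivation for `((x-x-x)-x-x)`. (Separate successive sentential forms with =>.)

S => Z => (S) => (S-Z) => (S-Z-Z) => (Z-Z-Z) => ((S)-Z-Z) => ((S-Z)-Z-Z) => ((S-Z-Z)-Z-Z) => ((Z-Z-Z)-Z-Z) => ((x-Z-Z)-Z-Z) => ((x-x-Z)-Z-Z) => ((x-x-x)-Z-Z) => ((x-x-x)-x-Z) => ((x-x-x)-x-x)

S => Z   [S -> Z]
Z => (S)   [Z -> ( S )]
(S) => (S-Z)   [S -> S - Z]
(S-Z) => (S-Z-Z)   [S -> S - Z]
(S-Z-Z) => (Z-Z-Z)   [S -> Z]
(Z-Z-Z) => ((S)-Z-Z)   [Z -> ( S )]
((S)-Z-Z) => ((S-Z)-Z-Z)   [S -> S - Z]
((S-Z)-Z-Z) => ((S-Z-Z)-Z-Z)   [S -> S - Z]
((S-Z-Z)-Z-Z) => ((Z-Z-Z)-Z-Z)   [S -> Z]
((Z-Z-Z)-Z-Z) => ((x-Z-Z)-Z-Z)   [Z -> x]
((x-Z-Z)-Z-Z) => ((x-x-Z)-Z-Z)   [Z -> x]
((x-x-Z)-Z-Z) => ((x-x-x)-Z-Z)   [Z -> x]
((x-x-x)-Z-Z) => ((x-x-x)-x-Z)   [Z -> x]
((x-x-x)-x-Z) => ((x-x-x)-x-x)   [Z -> x]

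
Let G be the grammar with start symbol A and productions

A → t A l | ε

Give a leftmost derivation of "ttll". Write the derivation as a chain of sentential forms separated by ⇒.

A ⇒ tAl ⇒ ttAll ⇒ ttll

A ⇒ tAl   [A → t A l]
tAl ⇒ ttAll   [A → t A l]
ttAll ⇒ ttll   [A → ε]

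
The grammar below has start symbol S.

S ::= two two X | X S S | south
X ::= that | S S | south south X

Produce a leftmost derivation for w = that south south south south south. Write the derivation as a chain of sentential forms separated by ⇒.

S ⇒ X S S ⇒ S S S S ⇒ X S S S S S ⇒ that S S S S S ⇒ that south S S S S ⇒ that south south S S S ⇒ that south south south S S ⇒ that south south south south S ⇒ that south south south south south

S ⇒ X S S   [S ::= X S S]
X S S ⇒ S S S S   [X ::= S S]
S S S S ⇒ X S S S S S   [S ::= X S S]
X S S S S S ⇒ that S S S S S   [X ::= that]
that S S S S S ⇒ that south S S S S   [S ::= south]
that south S S S S ⇒ that south south S S S   [S ::= south]
that south south S S S ⇒ that south south south S S   [S ::= south]
that south south south S S ⇒ that south south south south S   [S ::= south]
that south south south south S ⇒ that south south south south south   [S ::= south]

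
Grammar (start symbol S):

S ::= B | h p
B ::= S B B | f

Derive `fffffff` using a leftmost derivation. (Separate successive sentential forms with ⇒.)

S ⇒ B ⇒ SBB ⇒ BBB ⇒ SBBBB ⇒ BBBBB ⇒ SBBBBBB ⇒ BBBBBBB ⇒ fBBBBBB ⇒ ffBBBBB ⇒ fffBBBB ⇒ ffffBBB ⇒ fffffBB ⇒ ffffffB ⇒ fffffff

S ⇒ B   [S ::= B]
B ⇒ SBB   [B ::= S B B]
SBB ⇒ BBB   [S ::= B]
BBB ⇒ SBBBB   [B ::= S B B]
SBBBB ⇒ BBBBB   [S ::= B]
BBBBB ⇒ SBBBBBB   [B ::= S B B]
SBBBBBB ⇒ BBBBBBB   [S ::= B]
BBBBBBB ⇒ fBBBBBB   [B ::= f]
fBBBBBB ⇒ ffBBBBB   [B ::= f]
ffBBBBB ⇒ fffBBBB   [B ::= f]
fffBBBB ⇒ ffffBBB   [B ::= f]
ffffBBB ⇒ fffffBB   [B ::= f]
fffffBB ⇒ ffffffB   [B ::= f]
ffffffB ⇒ fffffff   [B ::= f]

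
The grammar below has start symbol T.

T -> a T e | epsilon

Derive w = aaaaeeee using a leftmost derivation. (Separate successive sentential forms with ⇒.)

T ⇒ aTe ⇒ aaTee ⇒ aaaTeee ⇒ aaaaTeeee ⇒ aaaaeeee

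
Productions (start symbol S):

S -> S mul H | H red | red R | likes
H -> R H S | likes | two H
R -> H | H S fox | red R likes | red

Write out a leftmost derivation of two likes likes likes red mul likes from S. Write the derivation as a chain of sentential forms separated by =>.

S => S mul H   [S -> S mul H]
S mul H => H red mul H   [S -> H red]
H red mul H => two H red mul H   [H -> two H]
two H red mul H => two R H S red mul H   [H -> R H S]
two R H S red mul H => two H H S red mul H   [R -> H]
two H H S red mul H => two likes H S red mul H   [H -> likes]
two likes H S red mul H => two likes likes S red mul H   [H -> likes]
two likes likes S red mul H => two likes likes likes red mul H   [S -> likes]
two likes likes likes red mul H => two likes likes likes red mul likes   [H -> likes]

S => S mul H => H red mul H => two H red mul H => two R H S red mul H => two H H S red mul H => two likes H S red mul H => two likes likes S red mul H => two likes likes likes red mul H => two likes likes likes red mul likes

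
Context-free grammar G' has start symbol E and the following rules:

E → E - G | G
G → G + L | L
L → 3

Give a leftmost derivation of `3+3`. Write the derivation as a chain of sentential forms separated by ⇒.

E ⇒ G   [E → G]
G ⇒ G+L   [G → G + L]
G+L ⇒ L+L   [G → L]
L+L ⇒ 3+L   [L → 3]
3+L ⇒ 3+3   [L → 3]

E ⇒ G ⇒ G+L ⇒ L+L ⇒ 3+L ⇒ 3+3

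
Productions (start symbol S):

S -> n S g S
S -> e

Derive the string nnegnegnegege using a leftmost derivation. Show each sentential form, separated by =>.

S => nSgS   [S -> n S g S]
nSgS => nnSgSgS   [S -> n S g S]
nnSgSgS => nnegSgS   [S -> e]
nnegSgS => nnegnSgSgS   [S -> n S g S]
nnegnSgSgS => nnegnegSgS   [S -> e]
nnegnegSgS => nnegnegnSgSgS   [S -> n S g S]
nnegnegnSgSgS => nnegnegnegSgS   [S -> e]
nnegnegnegSgS => nnegnegnegegS   [S -> e]
nnegnegnegegS => nnegnegnegege   [S -> e]

S => nSgS => nnSgSgS => nnegSgS => nnegnSgSgS => nnegnegSgS => nnegnegnSgSgS => nnegnegnegSgS => nnegnegnegegS => nnegnegnegege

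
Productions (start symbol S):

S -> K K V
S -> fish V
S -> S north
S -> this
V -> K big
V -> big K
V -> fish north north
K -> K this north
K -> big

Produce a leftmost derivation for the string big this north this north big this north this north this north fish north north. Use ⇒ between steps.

S ⇒ K K V ⇒ K this north K V ⇒ K this north this north K V ⇒ big this north this north K V ⇒ big this north this north K this north V ⇒ big this north this north K this north this north V ⇒ big this north this north K this north this north this north V ⇒ big this north this north big this north this north this north V ⇒ big this north this north big this north this north this north fish north north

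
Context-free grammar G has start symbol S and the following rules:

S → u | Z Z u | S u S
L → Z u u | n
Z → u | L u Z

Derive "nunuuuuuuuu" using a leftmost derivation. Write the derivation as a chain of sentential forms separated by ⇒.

S ⇒ ZZu ⇒ LuZZu ⇒ ZuuuZZu ⇒ LuZuuuZZu ⇒ nuZuuuZZu ⇒ nuLuZuuuZZu ⇒ nunuZuuuZZu ⇒ nunuuuuuZZu ⇒ nunuuuuuuZu ⇒ nunuuuuuuuu

S ⇒ ZZu   [S → Z Z u]
ZZu ⇒ LuZZu   [Z → L u Z]
LuZZu ⇒ ZuuuZZu   [L → Z u u]
ZuuuZZu ⇒ LuZuuuZZu   [Z → L u Z]
LuZuuuZZu ⇒ nuZuuuZZu   [L → n]
nuZuuuZZu ⇒ nuLuZuuuZZu   [Z → L u Z]
nuLuZuuuZZu ⇒ nunuZuuuZZu   [L → n]
nunuZuuuZZu ⇒ nunuuuuuZZu   [Z → u]
nunuuuuuZZu ⇒ nunuuuuuuZu   [Z → u]
nunuuuuuuZu ⇒ nunuuuuuuuu   [Z → u]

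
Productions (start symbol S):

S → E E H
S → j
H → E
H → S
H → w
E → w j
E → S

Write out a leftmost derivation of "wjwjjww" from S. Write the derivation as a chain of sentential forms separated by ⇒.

S ⇒ EEH ⇒ wjEH ⇒ wjSH ⇒ wjEEHH ⇒ wjwjEHH ⇒ wjwjSHH ⇒ wjwjjHH ⇒ wjwjjwH ⇒ wjwjjww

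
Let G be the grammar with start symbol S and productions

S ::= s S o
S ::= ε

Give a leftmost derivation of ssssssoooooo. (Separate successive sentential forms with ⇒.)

S ⇒ sSo   [S ::= s S o]
sSo ⇒ ssSoo   [S ::= s S o]
ssSoo ⇒ sssSooo   [S ::= s S o]
sssSooo ⇒ ssssSoooo   [S ::= s S o]
ssssSoooo ⇒ sssssSooooo   [S ::= s S o]
sssssSooooo ⇒ ssssssSoooooo   [S ::= s S o]
ssssssSoooooo ⇒ ssssssoooooo   [S ::= ε]

S ⇒ sSo ⇒ ssSoo ⇒ sssSooo ⇒ ssssSoooo ⇒ sssssSooooo ⇒ ssssssSoooooo ⇒ ssssssoooooo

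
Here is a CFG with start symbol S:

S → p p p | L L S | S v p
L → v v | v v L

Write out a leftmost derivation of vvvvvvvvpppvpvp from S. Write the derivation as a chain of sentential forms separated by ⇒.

S ⇒ LLS ⇒ vvLS ⇒ vvvvS ⇒ vvvvSvp ⇒ vvvvLLSvp ⇒ vvvvvvLSvp ⇒ vvvvvvvvSvp ⇒ vvvvvvvvSvpvp ⇒ vvvvvvvvpppvpvp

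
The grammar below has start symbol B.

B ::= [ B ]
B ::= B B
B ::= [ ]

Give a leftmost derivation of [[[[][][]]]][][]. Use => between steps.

B => BB => BBB => [B]BB => [[B]]BB => [[[B]]]BB => [[[BB]]]BB => [[[BBB]]]BB => [[[[]BB]]]BB => [[[[][]B]]]BB => [[[[][][]]]]BB => [[[[][][]]]][]B => [[[[][][]]]][][]

B => BB   [B ::= B B]
BB => BBB   [B ::= B B]
BBB => [B]BB   [B ::= [ B ]]
[B]BB => [[B]]BB   [B ::= [ B ]]
[[B]]BB => [[[B]]]BB   [B ::= [ B ]]
[[[B]]]BB => [[[BB]]]BB   [B ::= B B]
[[[BB]]]BB => [[[BBB]]]BB   [B ::= B B]
[[[BBB]]]BB => [[[[]BB]]]BB   [B ::= [ ]]
[[[[]BB]]]BB => [[[[][]B]]]BB   [B ::= [ ]]
[[[[][]B]]]BB => [[[[][][]]]]BB   [B ::= [ ]]
[[[[][][]]]]BB => [[[[][][]]]][]B   [B ::= [ ]]
[[[[][][]]]][]B => [[[[][][]]]][][]   [B ::= [ ]]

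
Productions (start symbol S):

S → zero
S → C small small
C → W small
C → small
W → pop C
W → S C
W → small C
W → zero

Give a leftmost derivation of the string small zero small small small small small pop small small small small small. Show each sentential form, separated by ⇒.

S ⇒ C small small ⇒ W small small small ⇒ S C small small small ⇒ C small small C small small small ⇒ W small small small C small small small ⇒ small C small small small C small small small ⇒ small W small small small small C small small small ⇒ small S C small small small small C small small small ⇒ small zero C small small small small C small small small ⇒ small zero small small small small small C small small small ⇒ small zero small small small small small W small small small small ⇒ small zero small small small small small pop C small small small small ⇒ small zero small small small small small pop small small small small small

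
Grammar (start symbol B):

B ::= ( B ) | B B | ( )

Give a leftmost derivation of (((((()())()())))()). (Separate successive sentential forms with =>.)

B => (B)   [B ::= ( B )]
(B) => (BB)   [B ::= B B]
(BB) => ((B)B)   [B ::= ( B )]
((B)B) => (((B))B)   [B ::= ( B )]
(((B))B) => ((((B)))B)   [B ::= ( B )]
((((B)))B) => ((((BB)))B)   [B ::= B B]
((((BB)))B) => ((((BBB)))B)   [B ::= B B]
((((BBB)))B) => (((((B)BB)))B)   [B ::= ( B )]
(((((B)BB)))B) => (((((BB)BB)))B)   [B ::= B B]
(((((BB)BB)))B) => (((((()B)BB)))B)   [B ::= ( )]
(((((()B)BB)))B) => (((((()())BB)))B)   [B ::= ( )]
(((((()())BB)))B) => (((((()())()B)))B)   [B ::= ( )]
(((((()())()B)))B) => (((((()())()())))B)   [B ::= ( )]
(((((()())()())))B) => (((((()())()())))())   [B ::= ( )]

B => (B) => (BB) => ((B)B) => (((B))B) => ((((B)))B) => ((((BB)))B) => ((((BBB)))B) => (((((B)BB)))B) => (((((BB)BB)))B) => (((((()B)BB)))B) => (((((()())BB)))B) => (((((()())()B)))B) => (((((()())()())))B) => (((((()())()())))())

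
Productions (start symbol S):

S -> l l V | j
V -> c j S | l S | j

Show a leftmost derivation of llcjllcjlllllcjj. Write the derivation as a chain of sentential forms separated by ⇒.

S ⇒ llV   [S -> l l V]
llV ⇒ llcjS   [V -> c j S]
llcjS ⇒ llcjllV   [S -> l l V]
llcjllV ⇒ llcjllcjS   [V -> c j S]
llcjllcjS ⇒ llcjllcjllV   [S -> l l V]
llcjllcjllV ⇒ llcjllcjlllS   [V -> l S]
llcjllcjlllS ⇒ llcjllcjlllllV   [S -> l l V]
llcjllcjlllllV ⇒ llcjllcjlllllcjS   [V -> c j S]
llcjllcjlllllcjS ⇒ llcjllcjlllllcjj   [S -> j]

S ⇒ llV ⇒ llcjS ⇒ llcjllV ⇒ llcjllcjS ⇒ llcjllcjllV ⇒ llcjllcjlllS ⇒ llcjllcjlllllV ⇒ llcjllcjlllllcjS ⇒ llcjllcjlllllcjj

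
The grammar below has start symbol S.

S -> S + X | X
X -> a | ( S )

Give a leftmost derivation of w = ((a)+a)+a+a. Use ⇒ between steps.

S ⇒ S+X   [S -> S + X]
S+X ⇒ S+X+X   [S -> S + X]
S+X+X ⇒ X+X+X   [S -> X]
X+X+X ⇒ (S)+X+X   [X -> ( S )]
(S)+X+X ⇒ (S+X)+X+X   [S -> S + X]
(S+X)+X+X ⇒ (X+X)+X+X   [S -> X]
(X+X)+X+X ⇒ ((S)+X)+X+X   [X -> ( S )]
((S)+X)+X+X ⇒ ((X)+X)+X+X   [S -> X]
((X)+X)+X+X ⇒ ((a)+X)+X+X   [X -> a]
((a)+X)+X+X ⇒ ((a)+a)+X+X   [X -> a]
((a)+a)+X+X ⇒ ((a)+a)+a+X   [X -> a]
((a)+a)+a+X ⇒ ((a)+a)+a+a   [X -> a]

S⇒S+X⇒S+X+X⇒X+X+X⇒(S)+X+X⇒(S+X)+X+X⇒(X+X)+X+X⇒((S)+X)+X+X⇒((X)+X)+X+X⇒((a)+X)+X+X⇒((a)+a)+X+X⇒((a)+a)+a+X⇒((a)+a)+a+a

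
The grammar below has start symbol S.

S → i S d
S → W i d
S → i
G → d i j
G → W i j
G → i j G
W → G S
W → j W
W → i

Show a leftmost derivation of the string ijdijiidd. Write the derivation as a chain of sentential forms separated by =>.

S=>iSd=>iWidd=>ijWidd=>ijGSidd=>ijdijSidd=>ijdijiidd

S => iSd   [S → i S d]
iSd => iWidd   [S → W i d]
iWidd => ijWidd   [W → j W]
ijWidd => ijGSidd   [W → G S]
ijGSidd => ijdijSidd   [G → d i j]
ijdijSidd => ijdijiidd   [S → i]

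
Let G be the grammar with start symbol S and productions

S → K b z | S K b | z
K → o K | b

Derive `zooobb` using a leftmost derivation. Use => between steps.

S => SKb => zKb => zoKb => zooKb => zoooKb => zooobb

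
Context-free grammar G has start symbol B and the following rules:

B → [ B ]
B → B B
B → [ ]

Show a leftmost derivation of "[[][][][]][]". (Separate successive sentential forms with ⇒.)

B ⇒ BB ⇒ [B]B ⇒ [BB]B ⇒ [BBB]B ⇒ [BBBB]B ⇒ [[]BBB]B ⇒ [[][]BB]B ⇒ [[][][]B]B ⇒ [[][][][]]B ⇒ [[][][][]][]

B ⇒ BB   [B → B B]
BB ⇒ [B]B   [B → [ B ]]
[B]B ⇒ [BB]B   [B → B B]
[BB]B ⇒ [BBB]B   [B → B B]
[BBB]B ⇒ [BBBB]B   [B → B B]
[BBBB]B ⇒ [[]BBB]B   [B → [ ]]
[[]BBB]B ⇒ [[][]BB]B   [B → [ ]]
[[][]BB]B ⇒ [[][][]B]B   [B → [ ]]
[[][][]B]B ⇒ [[][][][]]B   [B → [ ]]
[[][][][]]B ⇒ [[][][][]][]   [B → [ ]]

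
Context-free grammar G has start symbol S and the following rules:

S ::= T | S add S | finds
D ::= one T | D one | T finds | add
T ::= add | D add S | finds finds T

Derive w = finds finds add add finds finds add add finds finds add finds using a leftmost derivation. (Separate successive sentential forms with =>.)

S => T => D add S => T finds add S => finds finds T finds add S => finds finds D add S finds add S => finds finds add add S finds add S => finds finds add add T finds add S => finds finds add add finds finds T finds add S => finds finds add add finds finds D add S finds add S => finds finds add add finds finds add add S finds add S => finds finds add add finds finds add add finds finds add S => finds finds add add finds finds add add finds finds add finds

S => T   [S ::= T]
T => D add S   [T ::= D add S]
D add S => T finds add S   [D ::= T finds]
T finds add S => finds finds T finds add S   [T ::= finds finds T]
finds finds T finds add S => finds finds D add S finds add S   [T ::= D add S]
finds finds D add S finds add S => finds finds add add S finds add S   [D ::= add]
finds finds add add S finds add S => finds finds add add T finds add S   [S ::= T]
finds finds add add T finds add S => finds finds add add finds finds T finds add S   [T ::= finds finds T]
finds finds add add finds finds T finds add S => finds finds add add finds finds D add S finds add S   [T ::= D add S]
finds finds add add finds finds D add S finds add S => finds finds add add finds finds add add S finds add S   [D ::= add]
finds finds add add finds finds add add S finds add S => finds finds add add finds finds add add finds finds add S   [S ::= finds]
finds finds add add finds finds add add finds finds add S => finds finds add add finds finds add add finds finds add finds   [S ::= finds]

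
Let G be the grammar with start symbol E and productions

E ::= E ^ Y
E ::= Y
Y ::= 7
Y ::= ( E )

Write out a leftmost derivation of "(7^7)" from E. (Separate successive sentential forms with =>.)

E => Y   [E ::= Y]
Y => (E)   [Y ::= ( E )]
(E) => (E^Y)   [E ::= E ^ Y]
(E^Y) => (Y^Y)   [E ::= Y]
(Y^Y) => (7^Y)   [Y ::= 7]
(7^Y) => (7^7)   [Y ::= 7]

E => Y => (E) => (E^Y) => (Y^Y) => (7^Y) => (7^7)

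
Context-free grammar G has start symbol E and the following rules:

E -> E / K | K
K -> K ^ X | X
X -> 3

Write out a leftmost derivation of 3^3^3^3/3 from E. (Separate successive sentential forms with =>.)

E=>E/K=>K/K=>K^X/K=>K^X^X/K=>K^X^X^X/K=>X^X^X^X/K=>3^X^X^X/K=>3^3^X^X/K=>3^3^3^X/K=>3^3^3^3/K=>3^3^3^3/X=>3^3^3^3/3

E => E/K   [E -> E / K]
E/K => K/K   [E -> K]
K/K => K^X/K   [K -> K ^ X]
K^X/K => K^X^X/K   [K -> K ^ X]
K^X^X/K => K^X^X^X/K   [K -> K ^ X]
K^X^X^X/K => X^X^X^X/K   [K -> X]
X^X^X^X/K => 3^X^X^X/K   [X -> 3]
3^X^X^X/K => 3^3^X^X/K   [X -> 3]
3^3^X^X/K => 3^3^3^X/K   [X -> 3]
3^3^3^X/K => 3^3^3^3/K   [X -> 3]
3^3^3^3/K => 3^3^3^3/X   [K -> X]
3^3^3^3/X => 3^3^3^3/3   [X -> 3]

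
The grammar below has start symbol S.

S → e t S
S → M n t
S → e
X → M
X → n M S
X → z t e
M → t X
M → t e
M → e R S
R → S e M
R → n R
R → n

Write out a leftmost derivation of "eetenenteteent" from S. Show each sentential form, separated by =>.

S=>Mnt=>eRSnt=>eSeMSnt=>eetSeMSnt=>eetMnteMSnt=>eeteRSnteMSnt=>eetenSnteMSnt=>eetenenteMSnt=>eetenenteteSnt=>eetenenteteent

S => Mnt   [S → M n t]
Mnt => eRSnt   [M → e R S]
eRSnt => eSeMSnt   [R → S e M]
eSeMSnt => eetSeMSnt   [S → e t S]
eetSeMSnt => eetMnteMSnt   [S → M n t]
eetMnteMSnt => eeteRSnteMSnt   [M → e R S]
eeteRSnteMSnt => eetenSnteMSnt   [R → n]
eetenSnteMSnt => eetenenteMSnt   [S → e]
eetenenteMSnt => eetenenteteSnt   [M → t e]
eetenenteteSnt => eetenenteteent   [S → e]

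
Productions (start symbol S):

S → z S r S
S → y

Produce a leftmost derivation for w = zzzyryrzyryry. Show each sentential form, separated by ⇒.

S ⇒ zSrS ⇒ zzSrSrS ⇒ zzzSrSrSrS ⇒ zzzyrSrSrS ⇒ zzzyryrSrS ⇒ zzzyryrzSrSrS ⇒ zzzyryrzyrSrS ⇒ zzzyryrzyryrS ⇒ zzzyryrzyryry

S ⇒ zSrS   [S → z S r S]
zSrS ⇒ zzSrSrS   [S → z S r S]
zzSrSrS ⇒ zzzSrSrSrS   [S → z S r S]
zzzSrSrSrS ⇒ zzzyrSrSrS   [S → y]
zzzyrSrSrS ⇒ zzzyryrSrS   [S → y]
zzzyryrSrS ⇒ zzzyryrzSrSrS   [S → z S r S]
zzzyryrzSrSrS ⇒ zzzyryrzyrSrS   [S → y]
zzzyryrzyrSrS ⇒ zzzyryrzyryrS   [S → y]
zzzyryrzyryrS ⇒ zzzyryrzyryry   [S → y]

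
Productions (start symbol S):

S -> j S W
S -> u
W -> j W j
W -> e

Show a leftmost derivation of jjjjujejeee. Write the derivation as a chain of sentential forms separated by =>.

S => jSW => jjSWW => jjjSWWW => jjjjSWWWW => jjjjuWWWW => jjjjujWjWWW => jjjjujejWWW => jjjjujejeWW => jjjjujejeeW => jjjjujejeee

S => jSW   [S -> j S W]
jSW => jjSWW   [S -> j S W]
jjSWW => jjjSWWW   [S -> j S W]
jjjSWWW => jjjjSWWWW   [S -> j S W]
jjjjSWWWW => jjjjuWWWW   [S -> u]
jjjjuWWWW => jjjjujWjWWW   [W -> j W j]
jjjjujWjWWW => jjjjujejWWW   [W -> e]
jjjjujejWWW => jjjjujejeWW   [W -> e]
jjjjujejeWW => jjjjujejeeW   [W -> e]
jjjjujejeeW => jjjjujejeee   [W -> e]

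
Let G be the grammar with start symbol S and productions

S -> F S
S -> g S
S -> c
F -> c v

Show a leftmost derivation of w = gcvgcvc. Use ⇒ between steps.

S ⇒ gS ⇒ gFS ⇒ gcvS ⇒ gcvgS ⇒ gcvgFS ⇒ gcvgcvS ⇒ gcvgcvc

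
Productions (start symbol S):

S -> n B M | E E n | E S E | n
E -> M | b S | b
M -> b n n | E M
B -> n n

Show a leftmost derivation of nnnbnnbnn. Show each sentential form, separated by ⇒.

S ⇒ nBM   [S -> n B M]
nBM ⇒ nnnM   [B -> n n]
nnnM ⇒ nnnEM   [M -> E M]
nnnEM ⇒ nnnMM   [E -> M]
nnnMM ⇒ nnnbnnM   [M -> b n n]
nnnbnnM ⇒ nnnbnnbnn   [M -> b n n]

S⇒nBM⇒nnnM⇒nnnEM⇒nnnMM⇒nnnbnnM⇒nnnbnnbnn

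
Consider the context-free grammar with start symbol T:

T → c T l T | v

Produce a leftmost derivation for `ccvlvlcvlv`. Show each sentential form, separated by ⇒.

T ⇒ cTlT ⇒ ccTlTlT ⇒ ccvlTlT ⇒ ccvlvlT ⇒ ccvlvlcTlT ⇒ ccvlvlcvlT ⇒ ccvlvlcvlv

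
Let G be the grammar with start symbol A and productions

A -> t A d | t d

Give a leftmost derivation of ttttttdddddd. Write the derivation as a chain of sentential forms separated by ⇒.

A ⇒ tAd   [A -> t A d]
tAd ⇒ ttAdd   [A -> t A d]
ttAdd ⇒ tttAddd   [A -> t A d]
tttAddd ⇒ ttttAdddd   [A -> t A d]
ttttAdddd ⇒ tttttAddddd   [A -> t A d]
tttttAddddd ⇒ ttttttdddddd   [A -> t d]

A ⇒ tAd ⇒ ttAdd ⇒ tttAddd ⇒ ttttAdddd ⇒ tttttAddddd ⇒ ttttttdddddd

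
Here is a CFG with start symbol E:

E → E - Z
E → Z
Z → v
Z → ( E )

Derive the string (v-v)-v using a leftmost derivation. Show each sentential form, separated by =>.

E => E-Z => Z-Z => (E)-Z => (E-Z)-Z => (Z-Z)-Z => (v-Z)-Z => (v-v)-Z => (v-v)-v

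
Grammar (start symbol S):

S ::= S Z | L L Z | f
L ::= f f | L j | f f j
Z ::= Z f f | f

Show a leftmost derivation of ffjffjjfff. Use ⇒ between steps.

S ⇒ LLZ ⇒ LjLZ ⇒ ffjLZ ⇒ ffjLjZ ⇒ ffjLjjZ ⇒ ffjffjjZ ⇒ ffjffjjZff ⇒ ffjffjjfff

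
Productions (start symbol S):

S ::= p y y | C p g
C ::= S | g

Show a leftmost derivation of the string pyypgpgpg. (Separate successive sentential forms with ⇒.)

S⇒Cpg⇒Spg⇒Cpgpg⇒Spgpg⇒Cpgpgpg⇒Spgpgpg⇒pyypgpgpg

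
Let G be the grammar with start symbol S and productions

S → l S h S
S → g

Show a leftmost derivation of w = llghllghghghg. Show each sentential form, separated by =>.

S => lShS => llShShS => llghShS => llghlShShS => llghllShShShS => llghllghShShS => llghllghghShS => llghllghghghS => llghllghghghg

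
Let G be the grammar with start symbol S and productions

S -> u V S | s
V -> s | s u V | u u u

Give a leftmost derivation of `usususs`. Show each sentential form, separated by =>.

S => uVS   [S -> u V S]
uVS => usuVS   [V -> s u V]
usuVS => ususS   [V -> s]
ususS => ususuVS   [S -> u V S]
ususuVS => usususS   [V -> s]
usususS => usususs   [S -> s]

S=>uVS=>usuVS=>ususS=>ususuVS=>usususS=>usususs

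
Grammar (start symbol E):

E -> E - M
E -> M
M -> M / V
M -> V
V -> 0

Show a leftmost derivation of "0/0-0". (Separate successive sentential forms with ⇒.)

E ⇒ E-M ⇒ M-M ⇒ M/V-M ⇒ V/V-M ⇒ 0/V-M ⇒ 0/0-M ⇒ 0/0-V ⇒ 0/0-0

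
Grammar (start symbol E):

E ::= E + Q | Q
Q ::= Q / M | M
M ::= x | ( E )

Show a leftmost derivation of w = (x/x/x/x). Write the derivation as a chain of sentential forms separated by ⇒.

E ⇒ Q ⇒ M ⇒ (E) ⇒ (Q) ⇒ (Q/M) ⇒ (Q/M/M) ⇒ (Q/M/M/M) ⇒ (M/M/M/M) ⇒ (x/M/M/M) ⇒ (x/x/M/M) ⇒ (x/x/x/M) ⇒ (x/x/x/x)

E ⇒ Q   [E ::= Q]
Q ⇒ M   [Q ::= M]
M ⇒ (E)   [M ::= ( E )]
(E) ⇒ (Q)   [E ::= Q]
(Q) ⇒ (Q/M)   [Q ::= Q / M]
(Q/M) ⇒ (Q/M/M)   [Q ::= Q / M]
(Q/M/M) ⇒ (Q/M/M/M)   [Q ::= Q / M]
(Q/M/M/M) ⇒ (M/M/M/M)   [Q ::= M]
(M/M/M/M) ⇒ (x/M/M/M)   [M ::= x]
(x/M/M/M) ⇒ (x/x/M/M)   [M ::= x]
(x/x/M/M) ⇒ (x/x/x/M)   [M ::= x]
(x/x/x/M) ⇒ (x/x/x/x)   [M ::= x]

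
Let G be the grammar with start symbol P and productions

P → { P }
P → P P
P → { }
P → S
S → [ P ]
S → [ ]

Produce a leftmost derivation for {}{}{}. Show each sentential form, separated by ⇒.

P ⇒ PP ⇒ PPP ⇒ {}PP ⇒ {}{}P ⇒ {}{}{}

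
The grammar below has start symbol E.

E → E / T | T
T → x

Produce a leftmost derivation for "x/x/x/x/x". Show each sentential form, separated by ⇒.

E ⇒ E/T   [E → E / T]
E/T ⇒ E/T/T   [E → E / T]
E/T/T ⇒ E/T/T/T   [E → E / T]
E/T/T/T ⇒ E/T/T/T/T   [E → E / T]
E/T/T/T/T ⇒ T/T/T/T/T   [E → T]
T/T/T/T/T ⇒ x/T/T/T/T   [T → x]
x/T/T/T/T ⇒ x/x/T/T/T   [T → x]
x/x/T/T/T ⇒ x/x/x/T/T   [T → x]
x/x/x/T/T ⇒ x/x/x/x/T   [T → x]
x/x/x/x/T ⇒ x/x/x/x/x   [T → x]

E⇒E/T⇒E/T/T⇒E/T/T/T⇒E/T/T/T/T⇒T/T/T/T/T⇒x/T/T/T/T⇒x/x/T/T/T⇒x/x/x/T/T⇒x/x/x/x/T⇒x/x/x/x/x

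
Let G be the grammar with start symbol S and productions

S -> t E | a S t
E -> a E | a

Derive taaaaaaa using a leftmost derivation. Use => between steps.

S=>tE=>taE=>taaE=>taaaE=>taaaaE=>taaaaaE=>taaaaaaE=>taaaaaaa

S => tE   [S -> t E]
tE => taE   [E -> a E]
taE => taaE   [E -> a E]
taaE => taaaE   [E -> a E]
taaaE => taaaaE   [E -> a E]
taaaaE => taaaaaE   [E -> a E]
taaaaaE => taaaaaaE   [E -> a E]
taaaaaaE => taaaaaaa   [E -> a]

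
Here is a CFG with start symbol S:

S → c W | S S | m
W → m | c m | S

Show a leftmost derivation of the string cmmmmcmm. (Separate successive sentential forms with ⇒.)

S ⇒ cW   [S → c W]
cW ⇒ cS   [W → S]
cS ⇒ cSS   [S → S S]
cSS ⇒ cSSS   [S → S S]
cSSS ⇒ cmSS   [S → m]
cmSS ⇒ cmSSS   [S → S S]
cmSSS ⇒ cmmSS   [S → m]
cmmSS ⇒ cmmSSS   [S → S S]
cmmSSS ⇒ cmmmSS   [S → m]
cmmmSS ⇒ cmmmSSS   [S → S S]
cmmmSSS ⇒ cmmmmSS   [S → m]
cmmmmSS ⇒ cmmmmcWS   [S → c W]
cmmmmcWS ⇒ cmmmmcmS   [W → m]
cmmmmcmS ⇒ cmmmmcmm   [S → m]

S ⇒ cW ⇒ cS ⇒ cSS ⇒ cSSS ⇒ cmSS ⇒ cmSSS ⇒ cmmSS ⇒ cmmSSS ⇒ cmmmSS ⇒ cmmmSSS ⇒ cmmmmSS ⇒ cmmmmcWS ⇒ cmmmmcmS ⇒ cmmmmcmm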